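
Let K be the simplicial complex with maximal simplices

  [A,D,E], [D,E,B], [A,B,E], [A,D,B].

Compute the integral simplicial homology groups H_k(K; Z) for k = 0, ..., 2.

Take the total order A < B < D < E on the vertex set. Then K (dimension 2) consists of the simplices:

  0-simplices (4): A, B, D, E
  1-simplices (6): AB, AD, AE, BD, BE, DE
  2-simplices (4): ABD, ABE, ADE, BDE

Hence C_0 ≅ Z^4, C_1 ≅ Z^6, C_2 ≅ Z^4.

Boundary ∂_1: C_1 → C_0 sends each edge [p,q] (with p < q) to q − p.
The 4×6 boundary matrix has rank 3 and Smith normal form diag(1,1,1).

The boundary map ∂_2: C_2 → C_1 maps a triangle to the signed sum of its edges. For instance
  ∂ADE = DE − AE + AD,
  ∂BDE = DE − BE + BD.
This gives a 6×4 integer matrix of rank 3; reducing to Smith normal form yields diagonal entries (1,1,1).

Reading off H_k = ker ∂_k / im ∂_{k+1}:

  H_0: rank C_0 − rank ∂_1 = 4 − 3 = 1, and the invariant factors of ∂_1 are all 1, so H_0 ≅ Z.
  H_1: rank ker ∂_1 − rank ∂_2 = (6 − 3) − 3 = 0, and the invariant factors of ∂_2 are all 1, so H_1 ≅ 0.
  H_2: rank ker ∂_2 − rank ∂_3 = (4 − 3) − 0 = 1, and there is no ∂_3, so H_2 ≅ Z.

(K is a triangulation of the 2-sphere S^2.)

H_0 ≅ Z,  H_1 = 0,  H_2 ≅ Z.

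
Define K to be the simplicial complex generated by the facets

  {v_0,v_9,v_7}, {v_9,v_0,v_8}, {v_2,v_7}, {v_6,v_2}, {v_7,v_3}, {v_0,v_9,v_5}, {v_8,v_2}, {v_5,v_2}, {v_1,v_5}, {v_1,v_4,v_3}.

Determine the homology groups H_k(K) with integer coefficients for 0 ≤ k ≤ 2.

Order the vertices as v_0 < v_1 < v_2 < v_3 < v_4 < v_5 < v_6 < v_7 < v_8 < v_9. Listing each simplex with vertices in this order, K has dimension 2 with simplices:

  0-simplices (10): [v_0], [v_1], [v_2], [v_3], [v_4], [v_5], [v_6], [v_7], [v_8], [v_9]
  1-simplices (16): (16 of them)
  2-simplices (4): [v_0,v_5,v_9], [v_0,v_7,v_9], [v_0,v_8,v_9], [v_1,v_3,v_4]

giving chain groups C_0 ≅ Z^10, C_1 ≅ Z^16, C_2 ≅ Z^4.

The boundary map ∂_1: C_1 → C_0 sends each edge [p,q] (with p < q) to q − p. For instance
  ∂[v_8,v_9] = [v_9] − [v_8].
This gives a 10×16 integer matrix of rank 9; reducing to Smith normal form yields diagonal entries (1,1,1,1,1,1,1,1,1).

∂_2: C_2 → C_1 sends each 2-simplex [p,q,r] to [q,r] − [p,r] + [p,q]. For instance
  ∂[v_0,v_5,v_9] = [v_5,v_9] − [v_0,v_9] + [v_0,v_5],
  ∂[v_0,v_7,v_9] = [v_7,v_9] − [v_0,v_9] + [v_0,v_7].
This gives a 16×4 integer matrix of rank 4; reducing to Smith normal form yields diagonal entries (1,1,1,1).

From H_k ≅ ker(∂_k) / im(∂_{k+1}) we obtain:

  H_0: rank C_0 − rank ∂_1 = 10 − 9 = 1, and the invariant factors of ∂_1 are all 1, so H_0 ≅ Z.
  H_1: rank ker ∂_1 − rank ∂_2 = (16 − 9) − 4 = 3, and the invariant factors of ∂_2 are all 1, so H_1 ≅ Z^3.
  H_2: rank ker ∂_2 − rank ∂_3 = (4 − 4) − 0 = 0, and there is no ∂_3, so H_2 ≅ 0.

As a check, the Euler characteristic is 10 − 16 + 4 = -2, which agrees with 1 − 3 + 0 = -2.

H_0 = Z,  H_1 = Z^3,  H_2 = 0.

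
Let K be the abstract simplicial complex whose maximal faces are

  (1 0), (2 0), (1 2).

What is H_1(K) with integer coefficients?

Order the vertices as 0 < 1 < 2. Listing each simplex with vertices in this order, K has dimension 1 with simplices:

  0-simplices (3): [0], [1], [2]
  1-simplices (3): [0,1], [0,2], [1,2]

so the chain groups are C_0 ≅ Z^3, C_1 ≅ Z^3.

The boundary map ∂_1: C_1 → C_0 is given by ∂[p,q] = [q] − [p].
The 3×3 boundary matrix has rank 2 and Smith normal form diag(1,1).

Now H_k = ker ∂_k / im ∂_{k+1}, so:

  H_1: rank ker ∂_1 − rank ∂_2 = (3 − 2) − 0 = 1, and there is no ∂_2, so H_1 ≅ Z.

H_1 = Z.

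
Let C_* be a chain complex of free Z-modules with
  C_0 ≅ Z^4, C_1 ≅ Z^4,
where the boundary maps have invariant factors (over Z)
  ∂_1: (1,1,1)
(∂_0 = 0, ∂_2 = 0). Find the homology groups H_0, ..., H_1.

H_0: b_0 = 4 − 0 − 3 = 1; torsion from ∂_1 factors > 1: none. So H_0 ≅ Z.
H_1: b_1 = 4 − 3 − 0 = 1; torsion from ∂_2 factors > 1: none. So H_1 ≅ Z.

H_0 ≅ Z,  H_1 ≅ Z.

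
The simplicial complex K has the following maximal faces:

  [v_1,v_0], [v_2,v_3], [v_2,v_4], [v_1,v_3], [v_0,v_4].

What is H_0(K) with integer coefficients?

H_0 = Z.

Take the total order v_0 < v_1 < v_2 < v_3 < v_4 on the vertex set. Then K (dimension 1) consists of the simplices:

  0-simplices (5): [v_0], [v_1], [v_2], [v_3], [v_4]
  1-simplices (5): [v_0,v_1], [v_0,v_4], [v_1,v_3], [v_2,v_3], [v_2,v_4]

Hence C_0 ≅ Z^5, C_1 ≅ Z^5.

The boundary map ∂_1: C_1 → C_0 sends each edge [p,q] (with p < q) to q − p. For instance
  ∂[v_0,v_1] = [v_1] − [v_0].
The 5×5 boundary matrix has rank 4 and Smith normal form diag(1,1,1,1).

From H_k ≅ ker(∂_k) / im(∂_{k+1}) we obtain:

  H_0: rank C_0 − rank ∂_1 = 5 − 4 = 1, and the invariant factors of ∂_1 are all 1, so H_0 = Z.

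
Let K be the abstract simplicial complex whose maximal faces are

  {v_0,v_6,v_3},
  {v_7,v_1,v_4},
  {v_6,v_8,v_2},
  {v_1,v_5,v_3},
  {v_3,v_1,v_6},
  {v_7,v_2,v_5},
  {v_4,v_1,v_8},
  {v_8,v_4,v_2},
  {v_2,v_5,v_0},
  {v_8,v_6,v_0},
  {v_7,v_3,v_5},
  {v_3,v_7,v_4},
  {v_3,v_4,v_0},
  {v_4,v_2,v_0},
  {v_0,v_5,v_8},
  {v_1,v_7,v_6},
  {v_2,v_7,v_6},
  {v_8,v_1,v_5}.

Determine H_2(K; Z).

H_2 ≅ 0.

Fix the vertex order v_0 < v_1 < v_2 < v_3 < v_4 < v_5 < v_6 < v_7 < v_8 and write every simplex with vertices in increasing order. Then dim K = 2 and the simplices of K are:

  0-simplices (9): [v_0], [v_1], [v_2], [v_3], [v_4], [v_5], [v_6], [v_7], [v_8]
  1-simplices (27): (27 of them)
  2-simplices (18): (18 of them)

Hence C_0 ≅ Z^9, C_1 ≅ Z^27, C_2 ≅ Z^18.

Boundary ∂_1: C_1 → C_0 maps an edge to its endpoints' difference, ∂[p,q] = q − p.
This gives a 9×27 integer matrix of rank 8; reducing to Smith normal form yields diagonal entries (1,1,1,1,1,1,1,1).

Boundary ∂_2: C_2 → C_1 maps a triangle to the signed sum of its edges. For instance
  ∂[v_2,v_5,v_7] = [v_5,v_7] − [v_2,v_7] + [v_2,v_5],
  ∂[v_0,v_2,v_4] = [v_2,v_4] − [v_0,v_4] + [v_0,v_2].
As a 27×18 matrix over Z this has rank 18, with invariant factors (1,1,1,1,1,1,1,1,1,1,1,1,1,1,1,1,1,2).

Computing H_k = (kernel of ∂_k) / (image of ∂_{k+1}):

  H_2: rank ker ∂_2 − rank ∂_3 = (18 − 18) − 0 = 0, and there is no ∂_3, so H_2 ≅ 0.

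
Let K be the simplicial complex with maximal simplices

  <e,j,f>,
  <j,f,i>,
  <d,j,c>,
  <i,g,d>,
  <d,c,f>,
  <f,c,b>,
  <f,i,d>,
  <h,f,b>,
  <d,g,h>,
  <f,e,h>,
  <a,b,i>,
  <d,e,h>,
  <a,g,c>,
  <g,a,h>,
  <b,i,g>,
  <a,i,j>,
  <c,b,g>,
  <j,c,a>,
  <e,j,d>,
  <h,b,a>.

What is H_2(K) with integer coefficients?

Fix the vertex order a < b < c < d < e < f < g < h < i < j and write every simplex with vertices in increasing order. Then dim K = 2 and the simplices of K are:

  0-simplices (10): a, b, c, d, e, f, g, h, i, j
  1-simplices (30): ab, ac, ag, ah, ai, aj, bc, bf, bg, bh, bi, cd, cf, cg, cj, de, df, dg, dh, di, dj, ef, eh, ej, fh, fi, fj, gh, gi, ij
  2-simplices (20): abh, abi, acg, acj, agh, aij, bcf, bcg, bfh, bgi, cdf, cdj, deh, dej, dfi, dgh, dgi, efh, efj, fij

so the chain groups are C_0 ≅ Z^10, C_1 ≅ Z^30, C_2 ≅ Z^20.

∂_1: C_1 → C_0 sends each edge [p,q] (with p < q) to q − p. For instance
  ∂cd = d − c.
The resulting 10×30 matrix has rank 9, and its Smith normal form has invariant factors (1,1,1,1,1,1,1,1,1).

Boundary ∂_2: C_2 → C_1 acts by ∂[p,q,r] = [q,r] − [p,r] + [p,q]. For instance
  ∂dej = ej − dj + de,
  ∂abh = bh − ah + ab.
This gives a 30×20 integer matrix of rank 20; reducing to Smith normal form yields diagonal entries (1,1,1,1,1,1,1,1,1,1,1,1,1,1,1,1,1,1,1,2).

Now H_k = ker ∂_k / im ∂_{k+1}, so:

  H_2: rank ker ∂_2 − rank ∂_3 = (20 − 20) − 0 = 0, and there is no ∂_3, so H_2 ≅ 0.

(K is a triangulation of the Klein bottle.)

H_2 = 0.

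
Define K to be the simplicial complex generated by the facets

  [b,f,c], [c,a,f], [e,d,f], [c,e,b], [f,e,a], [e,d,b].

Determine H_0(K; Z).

H_0 ≅ Z.

Take the total order a < b < c < d < e < f on the vertex set. Then K (dimension 2) consists of the simplices:

  0-simplices (6): a, b, c, d, e, f
  1-simplices (12): ac, ae, af, bc, bd, be, bf, ce, cf, de, df, ef
  2-simplices (6): acf, aef, bce, bcf, bde, def

so the chain groups are C_0 ≅ Z^6, C_1 ≅ Z^12, C_2 ≅ Z^6.

∂_1: C_1 → C_0 maps an edge to its endpoints' difference, ∂[p,q] = q − p. For instance
  ∂bf = f − b.
This gives a 6×12 integer matrix of rank 5; reducing to Smith normal form yields diagonal entries (1,1,1,1,1).

The boundary map ∂_2: C_2 → C_1 sends each 2-simplex [p,q,r] to [q,r] − [p,r] + [p,q]. For instance
  ∂aef = ef − af + ae,
  ∂bce = ce − be + bc.
This gives a 12×6 integer matrix of rank 6; reducing to Smith normal form yields diagonal entries (1,1,1,1,1,1).

Now H_k = ker ∂_k / im ∂_{k+1}, so:

  H_0: rank C_0 − rank ∂_1 = 6 − 5 = 1, and the invariant factors of ∂_1 are all 1, so H_0 = Z.

(K is a triangulation of the cylinder S^1 x I.)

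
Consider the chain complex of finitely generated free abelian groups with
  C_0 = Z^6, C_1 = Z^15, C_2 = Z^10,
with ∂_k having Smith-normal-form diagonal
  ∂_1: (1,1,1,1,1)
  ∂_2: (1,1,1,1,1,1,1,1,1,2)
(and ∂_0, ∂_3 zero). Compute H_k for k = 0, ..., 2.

H_0: b_0 = 6 − 0 − 5 = 1; torsion from ∂_1 factors > 1: none. So H_0 ≅ Z.
H_1: b_1 = 15 − 5 − 10 = 0; torsion from ∂_2 factors > 1: [2]. So H_1 ≅ Z/2Z.
H_2: b_2 = 10 − 10 − 0 = 0; torsion from ∂_3 factors > 1: none. So H_2 ≅ 0.

H_0 ≅ Z,  H_1 ≅ Z/2Z,  H_2 = 0.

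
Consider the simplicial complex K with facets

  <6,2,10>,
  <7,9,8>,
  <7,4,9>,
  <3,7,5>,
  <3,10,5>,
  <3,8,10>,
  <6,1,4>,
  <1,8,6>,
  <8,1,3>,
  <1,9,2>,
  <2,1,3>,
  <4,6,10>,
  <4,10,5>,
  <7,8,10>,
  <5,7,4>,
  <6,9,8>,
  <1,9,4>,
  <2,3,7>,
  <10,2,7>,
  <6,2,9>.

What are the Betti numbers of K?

We work with the vertex ordering 1 < 2 < 3 < 4 < 5 < 6 < 7 < 8 < 9 < 10. The simplices of K, each written with vertices in increasing order, are:

  0-simplices (10): [1], [2], [3], [4], [5], [6], [7], [8], [9], [10]
  1-simplices (30): (30 of them)
  2-simplices (20): (20 of them)

so the chain groups are C_0 ≅ Z^10, C_1 ≅ Z^30, C_2 ≅ Z^20.

Boundary ∂_1: C_1 → C_0 is given by ∂[p,q] = [q] − [p]. For instance
  ∂[4,7] = [7] − [4].
The 10×30 boundary matrix has rank 9 and Smith normal form diag(1,1,1,1,1,1,1,1,1).

The boundary map ∂_2: C_2 → C_1 maps a triangle to the signed sum of its edges. For instance
  ∂[1,2,9] = [2,9] − [1,9] + [1,2],
  ∂[3,8,10] = [8,10] − [3,10] + [3,8].
This gives a 30×20 integer matrix of rank 20; reducing to Smith normal form yields diagonal entries (1,1,1,1,1,1,1,1,1,1,1,1,1,1,1,1,1,1,1,2).

Computing H_k = (kernel of ∂_k) / (image of ∂_{k+1}):

  H_0: rank C_0 − rank ∂_1 = 10 − 9 = 1, and the invariant factors of ∂_1 are all 1, so H_0 = Z.
  H_1: rank ker ∂_1 − rank ∂_2 = (30 − 9) − 20 = 1, and ∂_2 has invariant factor 2 > 1, so H_1 = Z × Z/2.
  H_2: rank ker ∂_2 − rank ∂_3 = (20 − 20) − 0 = 0, and there is no ∂_3, so H_2 = 0.

As a check, the Euler characteristic is 10 − 30 + 20 = 0, which agrees with 1 − 1 + 0 = 0.
(K is a triangulation of the Klein bottle.)

Hence the Betti numbers are b_0 = 1, b_1 = 1, b_2 = 0.

b_0 = 1, b_1 = 1, b_2 = 0.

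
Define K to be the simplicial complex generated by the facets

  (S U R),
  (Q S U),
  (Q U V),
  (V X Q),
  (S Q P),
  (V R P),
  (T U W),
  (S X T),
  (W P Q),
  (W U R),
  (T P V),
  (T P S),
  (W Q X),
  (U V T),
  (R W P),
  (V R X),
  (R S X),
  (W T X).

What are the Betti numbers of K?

b_0 = 1, b_1 = 2, b_2 = 1.

Order the vertices as P < Q < R < S < T < U < V < W < X. Listing each simplex with vertices in this order, K has dimension 2 with simplices:

  0-simplices (9): P, Q, R, S, T, U, V, W, X
  1-simplices (27): PQ, PR, PS, PT, PV, PW, QS, QU, QV, QW, QX, RS, RU, RV, RW, RX, ST, SU, SX, TU, TV, TW, TX, UV, UW, VX, WX
  2-simplices (18): PQS, PQW, PRV, PRW, PST, PTV, QSU, QUV, QVX, QWX, RSU, RSX, RUW, RVX, STX, TUV, TUW, TWX

giving chain groups C_0 ≅ Z^9, C_1 ≅ Z^27, C_2 ≅ Z^18.

The boundary map ∂_1: C_1 → C_0 is given by ∂[p,q] = [q] − [p].
The 9×27 boundary matrix has rank 8 and Smith normal form diag(1,1,1,1,1,1,1,1).

The boundary map ∂_2: C_2 → C_1 acts by ∂[p,q,r] = [q,r] − [p,r] + [p,q]. For instance
  ∂RSU = SU − RU + RS,
  ∂PQW = QW − PW + PQ.
This gives a 27×18 integer matrix of rank 17; reducing to Smith normal form yields diagonal entries (1,1,1,1,1,1,1,1,1,1,1,1,1,1,1,1,1).

Now H_k = ker ∂_k / im ∂_{k+1}, so:

  H_0: rank C_0 − rank ∂_1 = 9 − 8 = 1, and the invariant factors of ∂_1 are all 1, so H_0 = Z.
  H_1: rank ker ∂_1 − rank ∂_2 = (27 − 8) − 17 = 2, and the invariant factors of ∂_2 are all 1, so H_1 = Z^2.
  H_2: rank ker ∂_2 − rank ∂_3 = (18 − 17) − 0 = 1, and there is no ∂_3, so H_2 = Z.

(K is a triangulation of the torus T^2.)

Hence the Betti numbers are b_0 = 1, b_1 = 2, b_2 = 1.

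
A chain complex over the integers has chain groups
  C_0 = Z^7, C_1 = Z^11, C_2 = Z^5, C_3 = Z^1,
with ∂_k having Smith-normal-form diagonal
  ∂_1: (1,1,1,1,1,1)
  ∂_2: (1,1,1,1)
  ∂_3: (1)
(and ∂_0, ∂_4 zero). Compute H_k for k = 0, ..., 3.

H_0: b_0 = 7 − 0 − 6 = 1; torsion from ∂_1 factors > 1: none. So H_0 = Z.
H_1: b_1 = 11 − 6 − 4 = 1; torsion from ∂_2 factors > 1: none. So H_1 = Z.
H_2: b_2 = 5 − 4 − 1 = 0; torsion from ∂_3 factors > 1: none. So H_2 = 0.
H_3: b_3 = 1 − 1 − 0 = 0; torsion from ∂_4 factors > 1: none. So H_3 = 0.

H_0 = Z,  H_1 = Z,  H_2 = 0,  H_3 = 0.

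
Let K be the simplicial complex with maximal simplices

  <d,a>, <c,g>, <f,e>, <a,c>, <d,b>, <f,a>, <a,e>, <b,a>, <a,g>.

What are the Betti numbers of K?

b_0 = 1, b_1 = 3.

K has 7 vertices, 9 edges.
rank ∂_0 = 0, rank ∂_1 = 6 ⇒ b_0 = 7 − 0 − 6 = 1; all invariant factors of ∂_1 are 1 so no torsion. So H_0 ≅ Z.
rank ∂_1 = 6, rank ∂_2 = 0 ⇒ b_1 = 9 − 6 − 0 = 3. So H_1 ≅ Z^3.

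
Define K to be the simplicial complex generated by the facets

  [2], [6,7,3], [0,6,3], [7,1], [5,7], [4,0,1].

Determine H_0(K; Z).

We work with the vertex ordering 0 < 1 < 2 < 3 < 4 < 5 < 6 < 7. The simplices of K, each written with vertices in increasing order, are:

  0-simplices (8): [0], [1], [2], [3], [4], [5], [6], [7]
  1-simplices (10): [0,1], [0,3], [0,4], [0,6], [1,4], [1,7], [3,6], [3,7], [5,7], [6,7]
  2-simplices (3): [0,1,4], [0,3,6], [3,6,7]

giving chain groups C_0 ≅ Z^8, C_1 ≅ Z^10, C_2 ≅ Z^3.

The boundary map ∂_1: C_1 → C_0 sends each edge [p,q] (with p < q) to q − p.
The resulting 8×10 matrix has rank 6, and its Smith normal form has invariant factors (1,1,1,1,1,1).

Boundary ∂_2: C_2 → C_1 sends each 2-simplex [p,q,r] to [q,r] − [p,r] + [p,q]. For instance
  ∂[0,3,6] = [3,6] − [0,6] + [0,3],
  ∂[0,1,4] = [1,4] − [0,4] + [0,1].
The resulting 10×3 matrix has rank 3, and its Smith normal form has invariant factors (1,1,1).

From H_k ≅ ker(∂_k) / im(∂_{k+1}) we obtain:

  H_0: rank C_0 − rank ∂_1 = 8 − 6 = 2, and the invariant factors of ∂_1 are all 1, so H_0 = Z^2.

H_0 ≅ Z^2.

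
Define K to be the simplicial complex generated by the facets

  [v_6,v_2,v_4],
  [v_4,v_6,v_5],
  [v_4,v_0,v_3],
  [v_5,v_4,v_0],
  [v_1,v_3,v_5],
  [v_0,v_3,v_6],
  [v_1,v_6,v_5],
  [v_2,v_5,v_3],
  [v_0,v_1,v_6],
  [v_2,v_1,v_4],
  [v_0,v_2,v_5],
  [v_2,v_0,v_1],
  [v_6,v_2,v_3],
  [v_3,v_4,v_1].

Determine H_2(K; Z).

Take the total order v_0 < v_1 < v_2 < v_3 < v_4 < v_5 < v_6 on the vertex set. Then K (dimension 2) consists of the simplices:

  0-simplices (7): [v_0], [v_1], [v_2], [v_3], [v_4], [v_5], [v_6]
  1-simplices (21): (21 of them)
  2-simplices (14): (14 of them)

Hence C_0 ≅ Z^7, C_1 ≅ Z^21, C_2 ≅ Z^14.

∂_1: C_1 → C_0 maps an edge to its endpoints' difference, ∂[p,q] = q − p. For instance
  ∂[v_1,v_5] = [v_5] − [v_1].
The 7×21 boundary matrix has rank 6 and Smith normal form diag(1,1,1,1,1,1).

The boundary map ∂_2: C_2 → C_1 sends each 2-simplex [p,q,r] to [q,r] − [p,r] + [p,q]. For instance
  ∂[v_0,v_1,v_6] = [v_1,v_6] − [v_0,v_6] + [v_0,v_1],
  ∂[v_0,v_4,v_5] = [v_4,v_5] − [v_0,v_5] + [v_0,v_4].
As a 21×14 matrix over Z this has rank 13, with invariant factors (1,1,1,1,1,1,1,1,1,1,1,1,1).

Computing H_k = (kernel of ∂_k) / (image of ∂_{k+1}):

  H_2: rank ker ∂_2 − rank ∂_3 = (14 − 13) − 0 = 1, and there is no ∂_3, so H_2 = Z.

H_2 = Z.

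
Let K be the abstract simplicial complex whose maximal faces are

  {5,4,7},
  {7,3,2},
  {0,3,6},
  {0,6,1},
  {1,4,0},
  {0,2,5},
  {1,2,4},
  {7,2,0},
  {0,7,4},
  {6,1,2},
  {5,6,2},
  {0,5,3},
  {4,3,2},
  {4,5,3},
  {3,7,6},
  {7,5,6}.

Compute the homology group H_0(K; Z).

H_0 = Z.

Order the vertices as 0 < 1 < 2 < 3 < 4 < 5 < 6 < 7. Listing each simplex with vertices in this order, K has dimension 2 with simplices:

  0-simplices (8): [0], [1], [2], [3], [4], [5], [6], [7]
  1-simplices (24): (24 of them)
  2-simplices (16): [0,1,4], [0,1,6], [0,2,5], [0,2,7], [0,3,5], [0,3,6], [0,4,7], [1,2,4], [1,2,6], [2,3,4], [2,3,7], [2,5,6], [3,4,5], [3,6,7], [4,5,7], [5,6,7]

giving chain groups C_0 ≅ Z^8, C_1 ≅ Z^24, C_2 ≅ Z^16.

∂_1: C_1 → C_0 is given by ∂[p,q] = [q] − [p].
The resulting 8×24 matrix has rank 7, and its Smith normal form has invariant factors (1,1,1,1,1,1,1).

∂_2: C_2 → C_1 acts by ∂[p,q,r] = [q,r] − [p,r] + [p,q]. For instance
  ∂[0,3,5] = [3,5] − [0,5] + [0,3],
  ∂[0,1,6] = [1,6] − [0,6] + [0,1].
As a 24×16 matrix over Z this has rank 15, with invariant factors (1,1,1,1,1,1,1,1,1,1,1,1,1,1,1).

Computing H_k = (kernel of ∂_k) / (image of ∂_{k+1}):

  H_0: rank C_0 − rank ∂_1 = 8 − 7 = 1, and the invariant factors of ∂_1 are all 1, so H_0 = Z.

(K is a triangulation of the torus T^2.)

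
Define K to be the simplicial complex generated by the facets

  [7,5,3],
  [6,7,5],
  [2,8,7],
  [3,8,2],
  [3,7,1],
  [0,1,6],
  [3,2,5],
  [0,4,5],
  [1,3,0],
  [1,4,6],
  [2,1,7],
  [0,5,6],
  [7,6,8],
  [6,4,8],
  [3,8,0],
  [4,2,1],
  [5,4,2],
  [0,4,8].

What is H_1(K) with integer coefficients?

H_1 = Z ⊕ Z/2.

Order the vertices as 0 < 1 < 2 < 3 < 4 < 5 < 6 < 7 < 8. Listing each simplex with vertices in this order, K has dimension 2 with simplices:

  0-simplices (9): [0], [1], [2], [3], [4], [5], [6], [7], [8]
  1-simplices (27): (27 of them)
  2-simplices (18): [0,1,3], [0,1,6], [0,3,8], [0,4,5], [0,4,8], [0,5,6], [1,2,4], [1,2,7], [1,3,7], [1,4,6], [2,3,5], [2,3,8], [2,4,5], [2,7,8], [3,5,7], [4,6,8], [5,6,7], [6,7,8]

giving chain groups C_0 ≅ Z^9, C_1 ≅ Z^27, C_2 ≅ Z^18.

Boundary ∂_1: C_1 → C_0 sends each edge [p,q] (with p < q) to q − p. For instance
  ∂[3,8] = [8] − [3].
The resulting 9×27 matrix has rank 8, and its Smith normal form has invariant factors (1,1,1,1,1,1,1,1).

The boundary map ∂_2: C_2 → C_1 acts by ∂[p,q,r] = [q,r] − [p,r] + [p,q]. For instance
  ∂[1,4,6] = [4,6] − [1,6] + [1,4],
  ∂[3,5,7] = [5,7] − [3,7] + [3,5].
The 27×18 boundary matrix has rank 18 and Smith normal form diag(1,1,1,1,1,1,1,1,1,1,1,1,1,1,1,1,1,2).

Now H_k = ker ∂_k / im ∂_{k+1}, so:

  H_1: rank ker ∂_1 − rank ∂_2 = (27 − 8) − 18 = 1, and ∂_2 has invariant factor 2 > 1, so H_1 = Z ⊕ Z/2.

(K is a triangulation of the Klein bottle.)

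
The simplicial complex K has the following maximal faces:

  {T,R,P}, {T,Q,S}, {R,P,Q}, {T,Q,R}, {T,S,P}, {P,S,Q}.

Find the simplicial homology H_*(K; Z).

We work with the vertex ordering P < Q < R < S < T. The simplices of K, each written with vertices in increasing order, are:

  0-simplices (5): P, Q, R, S, T
  1-simplices (9): PQ, PR, PS, PT, QR, QS, QT, RT, ST
  2-simplices (6): PQR, PQS, PRT, PST, QRT, QST

Hence C_0 ≅ Z^5, C_1 ≅ Z^9, C_2 ≅ Z^6.

∂_1: C_1 → C_0 maps an edge to its endpoints' difference, ∂[p,q] = q − p. For instance
  ∂QT = T − Q.
The 5×9 boundary matrix has rank 4 and Smith normal form diag(1,1,1,1).

Boundary ∂_2: C_2 → C_1 maps a triangle to the signed sum of its edges. For instance
  ∂QRT = RT − QT + QR,
  ∂PQS = QS − PS + PQ.
As a 9×6 matrix over Z this has rank 5, with invariant factors (1,1,1,1,1).

Now H_k = ker ∂_k / im ∂_{k+1}, so:

  H_0: rank C_0 − rank ∂_1 = 5 − 4 = 1, and the invariant factors of ∂_1 are all 1, so H_0 ≅ Z.
  H_1: rank ker ∂_1 − rank ∂_2 = (9 − 4) − 5 = 0, and the invariant factors of ∂_2 are all 1, so H_1 ≅ 0.
  H_2: rank ker ∂_2 − rank ∂_3 = (6 − 5) − 0 = 1, and there is no ∂_3, so H_2 ≅ Z.

(K is a triangulation of the 2-sphere S^2.)

H_0 ≅ Z,  H_1 = 0,  H_2 ≅ Z.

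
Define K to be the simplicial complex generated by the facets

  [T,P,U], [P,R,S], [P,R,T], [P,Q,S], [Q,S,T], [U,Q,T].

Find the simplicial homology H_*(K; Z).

Take the total order P < Q < R < S < T < U on the vertex set. Then K (dimension 2) consists of the simplices:

  0-simplices (6): P, Q, R, S, T, U
  1-simplices (12): PQ, PR, PS, PT, PU, QS, QT, QU, RS, RT, ST, TU
  2-simplices (6): PQS, PRS, PRT, PTU, QST, QTU

giving chain groups C_0 ≅ Z^6, C_1 ≅ Z^12, C_2 ≅ Z^6.

∂_1: C_1 → C_0 sends each edge [p,q] (with p < q) to q − p.
This gives a 6×12 integer matrix of rank 5; reducing to Smith normal form yields diagonal entries (1,1,1,1,1).

The boundary map ∂_2: C_2 → C_1 acts by ∂[p,q,r] = [q,r] − [p,r] + [p,q]. For instance
  ∂PQS = QS − PS + PQ,
  ∂QTU = TU − QU + QT.
This gives a 12×6 integer matrix of rank 6; reducing to Smith normal form yields diagonal entries (1,1,1,1,1,1).

Now H_k = ker ∂_k / im ∂_{k+1}, so:

  H_0: rank C_0 − rank ∂_1 = 6 − 5 = 1, and the invariant factors of ∂_1 are all 1, so H_0 = Z.
  H_1: rank ker ∂_1 − rank ∂_2 = (12 − 5) − 6 = 1, and the invariant factors of ∂_2 are all 1, so H_1 = Z.
  H_2: rank ker ∂_2 − rank ∂_3 = (6 − 6) − 0 = 0, and there is no ∂_3, so H_2 = 0.

As a check, the Euler characteristic is 6 − 12 + 6 = 0, which agrees with 1 − 1 + 0 = 0.

H_0 = Z,  H_1 = Z,  H_2 = 0.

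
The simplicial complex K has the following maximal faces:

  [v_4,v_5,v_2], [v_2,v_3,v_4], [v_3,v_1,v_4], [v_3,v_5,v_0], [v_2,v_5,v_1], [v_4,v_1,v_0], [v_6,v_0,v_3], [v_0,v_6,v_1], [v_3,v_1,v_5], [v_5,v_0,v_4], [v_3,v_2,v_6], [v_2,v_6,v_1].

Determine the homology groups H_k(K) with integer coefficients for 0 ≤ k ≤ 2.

H_0 = Z,  H_1 = Z/2,  H_2 = 0.

We work with the vertex ordering v_0 < v_1 < v_2 < v_3 < v_4 < v_5 < v_6. The simplices of K, each written with vertices in increasing order, are:

  0-simplices (7): [v_0], [v_1], [v_2], [v_3], [v_4], [v_5], [v_6]
  1-simplices (18): (18 of them)
  2-simplices (12): (12 of them)

giving chain groups C_0 ≅ Z^7, C_1 ≅ Z^18, C_2 ≅ Z^12.

Boundary ∂_1: C_1 → C_0 is given by ∂[p,q] = [q] − [p]. For instance
  ∂[v_3,v_5] = [v_5] − [v_3].
The resulting 7×18 matrix has rank 6, and its Smith normal form has invariant factors (1,1,1,1,1,1).

The boundary map ∂_2: C_2 → C_1 acts by ∂[p,q,r] = [q,r] − [p,r] + [p,q]. For instance
  ∂[v_0,v_1,v_4] = [v_1,v_4] − [v_0,v_4] + [v_0,v_1],
  ∂[v_2,v_4,v_5] = [v_4,v_5] − [v_2,v_5] + [v_2,v_4].
The 18×12 boundary matrix has rank 12 and Smith normal form diag(1,1,1,1,1,1,1,1,1,1,1,2).

Now H_k = ker ∂_k / im ∂_{k+1}, so:

  H_0: rank C_0 − rank ∂_1 = 7 − 6 = 1, and the invariant factors of ∂_1 are all 1, so H_0 ≅ Z.
  H_1: rank ker ∂_1 − rank ∂_2 = (18 − 6) − 12 = 0, and ∂_2 has invariant factor 2 > 1, so H_1 ≅ Z/2.
  H_2: rank ker ∂_2 − rank ∂_3 = (12 − 12) − 0 = 0, and there is no ∂_3, so H_2 ≅ 0.

(K is a triangulation of the real projective plane RP^2.)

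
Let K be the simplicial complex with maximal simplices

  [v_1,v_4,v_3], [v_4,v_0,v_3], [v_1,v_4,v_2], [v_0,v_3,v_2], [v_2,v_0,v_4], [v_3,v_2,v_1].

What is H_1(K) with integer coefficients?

Take the total order v_0 < v_1 < v_2 < v_3 < v_4 on the vertex set. Then K (dimension 2) consists of the simplices:

  0-simplices (5): [v_0], [v_1], [v_2], [v_3], [v_4]
  1-simplices (9): [v_0,v_2], [v_0,v_3], [v_0,v_4], [v_1,v_2], [v_1,v_3], [v_1,v_4], [v_2,v_3], [v_2,v_4], [v_3,v_4]
  2-simplices (6): [v_0,v_2,v_3], [v_0,v_2,v_4], [v_0,v_3,v_4], [v_1,v_2,v_3], [v_1,v_2,v_4], [v_1,v_3,v_4]

Hence C_0 ≅ Z^5, C_1 ≅ Z^9, C_2 ≅ Z^6.

Boundary ∂_1: C_1 → C_0 maps an edge to its endpoints' difference, ∂[p,q] = q − p.
This gives a 5×9 integer matrix of rank 4; reducing to Smith normal form yields diagonal entries (1,1,1,1).

∂_2: C_2 → C_1 acts by ∂[p,q,r] = [q,r] − [p,r] + [p,q]. For instance
  ∂[v_0,v_3,v_4] = [v_3,v_4] − [v_0,v_4] + [v_0,v_3],
  ∂[v_0,v_2,v_4] = [v_2,v_4] − [v_0,v_4] + [v_0,v_2].
This gives a 9×6 integer matrix of rank 5; reducing to Smith normal form yields diagonal entries (1,1,1,1,1).

Computing H_k = (kernel of ∂_k) / (image of ∂_{k+1}):

  H_1: rank ker ∂_1 − rank ∂_2 = (9 − 4) − 5 = 0, and the invariant factors of ∂_2 are all 1, so H_1 = 0.

(K is a triangulation of the 2-sphere S^2.)

H_1 = 0.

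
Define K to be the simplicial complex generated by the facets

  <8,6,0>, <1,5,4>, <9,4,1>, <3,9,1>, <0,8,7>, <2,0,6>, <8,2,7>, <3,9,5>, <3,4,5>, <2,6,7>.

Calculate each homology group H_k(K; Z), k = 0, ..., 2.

We work with the vertex ordering 0 < 1 < 2 < 3 < 4 < 5 < 6 < 7 < 8 < 9. The simplices of K, each written with vertices in increasing order, are:

  0-simplices (10): [0], [1], [2], [3], [4], [5], [6], [7], [8], [9]
  1-simplices (20): [0,2], [0,6], [0,7], [0,8], [1,3], [1,4], [1,5], [1,9], [2,6], [2,7], [2,8], [3,4], [3,5], [3,9], [4,5], [4,9], [5,9], [6,7], [6,8], [7,8]
  2-simplices (10): [0,2,6], [0,6,8], [0,7,8], [1,3,9], [1,4,5], [1,4,9], [2,6,7], [2,7,8], [3,4,5], [3,5,9]

Hence C_0 ≅ Z^10, C_1 ≅ Z^20, C_2 ≅ Z^10.

∂_1: C_1 → C_0 sends each edge [p,q] (with p < q) to q − p. For instance
  ∂[1,3] = [3] − [1].
The resulting 10×20 matrix has rank 8, and its Smith normal form has invariant factors (1,1,1,1,1,1,1,1).

Boundary ∂_2: C_2 → C_1 acts by ∂[p,q,r] = [q,r] − [p,r] + [p,q]. For instance
  ∂[1,3,9] = [3,9] − [1,9] + [1,3],
  ∂[0,6,8] = [6,8] − [0,8] + [0,6].
As a 20×10 matrix over Z this has rank 10, with invariant factors (1,1,1,1,1,1,1,1,1,1).

Computing H_k = (kernel of ∂_k) / (image of ∂_{k+1}):

  H_0: rank C_0 − rank ∂_1 = 10 − 8 = 2, and the invariant factors of ∂_1 are all 1, so H_0 ≅ Z^2.
  H_1: rank ker ∂_1 − rank ∂_2 = (20 − 8) − 10 = 2, and the invariant factors of ∂_2 are all 1, so H_1 ≅ Z^2.
  H_2: rank ker ∂_2 − rank ∂_3 = (10 − 10) − 0 = 0, and there is no ∂_3, so H_2 ≅ 0.

H_0 ≅ Z^2,  H_1 ≅ Z^2,  H_2 = 0.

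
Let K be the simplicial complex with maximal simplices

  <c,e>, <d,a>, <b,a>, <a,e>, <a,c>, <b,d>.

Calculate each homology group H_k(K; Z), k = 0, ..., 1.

H_0 ≅ Z,  H_1 ≅ Z^2.

K has 5 vertices, 6 edges.
rank ∂_0 = 0, rank ∂_1 = 4 ⇒ b_0 = 5 − 0 − 4 = 1; all invariant factors of ∂_1 are 1 so no torsion. So H_0 ≅ Z.
rank ∂_1 = 4, rank ∂_2 = 0 ⇒ b_1 = 6 − 4 − 0 = 2. So H_1 ≅ Z^2.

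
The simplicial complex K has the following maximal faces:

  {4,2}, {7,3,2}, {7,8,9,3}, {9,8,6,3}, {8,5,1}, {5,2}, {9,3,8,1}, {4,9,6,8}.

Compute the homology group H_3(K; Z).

H_3 = 0.

Take the total order 1 < 2 < 3 < 4 < 5 < 6 < 7 < 8 < 9 on the vertex set. Then K (dimension 3) consists of the simplices:

  0-simplices (9): [1], [2], [3], [4], [5], [6], [7], [8], [9]
  1-simplices (21): [1,3], [1,5], [1,8], [1,9], [2,3], [2,4], [2,5], [2,7], [3,6], [3,7], [3,8], [3,9], [4,6], [4,8], [4,9], [5,8], [6,8], [6,9], [7,8], [7,9], [8,9]
  2-simplices (15): [1,3,8], [1,3,9], [1,5,8], [1,8,9], [2,3,7], [3,6,8], [3,6,9], [3,7,8], [3,7,9], [3,8,9], [4,6,8], [4,6,9], [4,8,9], [6,8,9], [7,8,9]
  3-simplices (4): [1,3,8,9], [3,6,8,9], [3,7,8,9], [4,6,8,9]

Hence C_0 ≅ Z^9, C_1 ≅ Z^21, C_2 ≅ Z^15, C_3 ≅ Z^4.

The boundary map ∂_1: C_1 → C_0 sends each edge [p,q] (with p < q) to q − p.
As a 9×21 matrix over Z this has rank 8, with invariant factors (1,1,1,1,1,1,1,1).

∂_2: C_2 → C_1 acts by ∂[p,q,r] = [q,r] − [p,r] + [p,q]. For instance
  ∂[6,8,9] = [8,9] − [6,9] + [6,8],
  ∂[7,8,9] = [8,9] − [7,9] + [7,8].
As a 21×15 matrix over Z this has rank 11, with invariant factors (1,1,1,1,1,1,1,1,1,1,1).

∂_3: C_3 → C_2 sends each 3-simplex σ to the alternating sum Σ_i (−1)^i (σ with its i-th vertex removed). For instance
  ∂[4,6,8,9] = [6,8,9] − [4,8,9] + [4,6,9] − [4,6,8],
  ∂[3,7,8,9] = [7,8,9] − [3,8,9] + [3,7,9] − [3,7,8].
As a 15×4 matrix over Z this has rank 4, with invariant factors (1,1,1,1).

From H_k ≅ ker(∂_k) / im(∂_{k+1}) we obtain:

  H_3: rank ker ∂_3 − rank ∂_4 = (4 − 4) − 0 = 0, and there is no ∂_4, so H_3 ≅ 0.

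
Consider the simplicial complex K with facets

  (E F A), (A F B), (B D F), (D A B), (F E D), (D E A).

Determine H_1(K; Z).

H_1 ≅ 0.

We work with the vertex ordering A < B < D < E < F. The simplices of K, each written with vertices in increasing order, are:

  0-simplices (5): A, B, D, E, F
  1-simplices (9): AB, AD, AE, AF, BD, BF, DE, DF, EF
  2-simplices (6): ABD, ABF, ADE, AEF, BDF, DEF

so the chain groups are C_0 ≅ Z^5, C_1 ≅ Z^9, C_2 ≅ Z^6.

Boundary ∂_1: C_1 → C_0 maps an edge to its endpoints' difference, ∂[p,q] = q − p.
As a 5×9 matrix over Z this has rank 4, with invariant factors (1,1,1,1).

Boundary ∂_2: C_2 → C_1 maps a triangle to the signed sum of its edges. For instance
  ∂ABD = BD − AD + AB,
  ∂ABF = BF − AF + AB.
The 9×6 boundary matrix has rank 5 and Smith normal form diag(1,1,1,1,1).

From H_k ≅ ker(∂_k) / im(∂_{k+1}) we obtain:

  H_1: rank ker ∂_1 − rank ∂_2 = (9 − 4) − 5 = 0, and the invariant factors of ∂_2 are all 1, so H_1 = 0.

(K is a triangulation of the 2-sphere S^2.)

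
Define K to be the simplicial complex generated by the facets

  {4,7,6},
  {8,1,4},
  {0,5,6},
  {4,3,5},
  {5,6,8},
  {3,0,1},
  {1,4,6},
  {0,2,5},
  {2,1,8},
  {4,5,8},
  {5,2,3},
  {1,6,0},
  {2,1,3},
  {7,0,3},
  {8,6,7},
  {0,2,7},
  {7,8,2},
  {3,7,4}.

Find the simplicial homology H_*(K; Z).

Order the vertices as 0 < 1 < 2 < 3 < 4 < 5 < 6 < 7 < 8. Listing each simplex with vertices in this order, K has dimension 2 with simplices:

  0-simplices (9): [0], [1], [2], [3], [4], [5], [6], [7], [8]
  1-simplices (27): (27 of them)
  2-simplices (18): [0,1,3], [0,1,6], [0,2,5], [0,2,7], [0,3,7], [0,5,6], [1,2,3], [1,2,8], [1,4,6], [1,4,8], [2,3,5], [2,7,8], [3,4,5], [3,4,7], [4,5,8], [4,6,7], [5,6,8], [6,7,8]

giving chain groups C_0 ≅ Z^9, C_1 ≅ Z^27, C_2 ≅ Z^18.

Boundary ∂_1: C_1 → C_0 maps an edge to its endpoints' difference, ∂[p,q] = q − p.
As a 9×27 matrix over Z this has rank 8, with invariant factors (1,1,1,1,1,1,1,1).

Boundary ∂_2: C_2 → C_1 maps a triangle to the signed sum of its edges. For instance
  ∂[0,1,3] = [1,3] − [0,3] + [0,1],
  ∂[6,7,8] = [7,8] − [6,8] + [6,7].
This gives a 27×18 integer matrix of rank 18; reducing to Smith normal form yields diagonal entries (1,1,1,1,1,1,1,1,1,1,1,1,1,1,1,1,1,2).

Now H_k = ker ∂_k / im ∂_{k+1}, so:

  H_0: rank C_0 − rank ∂_1 = 9 − 8 = 1, and the invariant factors of ∂_1 are all 1, so H_0 = Z.
  H_1: rank ker ∂_1 − rank ∂_2 = (27 − 8) − 18 = 1, and ∂_2 has invariant factor 2 > 1, so H_1 = Z ⊕ Z/2Z.
  H_2: rank ker ∂_2 − rank ∂_3 = (18 − 18) − 0 = 0, and there is no ∂_3, so H_2 = 0.

H_0 = Z,  H_1 = Z ⊕ Z/2Z,  H_2 = 0.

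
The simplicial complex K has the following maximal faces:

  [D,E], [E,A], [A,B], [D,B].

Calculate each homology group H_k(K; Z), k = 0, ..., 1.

H_0 ≅ Z,  H_1 ≅ Z.

Fix the vertex order A < B < D < E and write every simplex with vertices in increasing order. Then dim K = 1 and the simplices of K are:

  0-simplices (4): A, B, D, E
  1-simplices (4): AB, AE, BD, DE

Hence C_0 ≅ Z^4, C_1 ≅ Z^4.

The boundary map ∂_1: C_1 → C_0 maps an edge to its endpoints' difference, ∂[p,q] = q − p.
The 4×4 boundary matrix has rank 3 and Smith normal form diag(1,1,1).

Now H_k = ker ∂_k / im ∂_{k+1}, so:

  H_0: rank C_0 − rank ∂_1 = 4 − 3 = 1, and the invariant factors of ∂_1 are all 1, so H_0 = Z.
  H_1: rank ker ∂_1 − rank ∂_2 = (4 − 3) − 0 = 1, and there is no ∂_2, so H_1 = Z.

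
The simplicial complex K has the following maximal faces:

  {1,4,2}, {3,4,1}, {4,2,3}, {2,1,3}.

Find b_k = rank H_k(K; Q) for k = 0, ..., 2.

Take the total order 1 < 2 < 3 < 4 on the vertex set. Then K (dimension 2) consists of the simplices:

  0-simplices (4): [1], [2], [3], [4]
  1-simplices (6): [1,2], [1,3], [1,4], [2,3], [2,4], [3,4]
  2-simplices (4): [1,2,3], [1,2,4], [1,3,4], [2,3,4]

so the chain groups are C_0 ≅ Z^4, C_1 ≅ Z^6, C_2 ≅ Z^4.

The boundary map ∂_1: C_1 → C_0 is given by ∂[p,q] = [q] − [p].
The resulting 4×6 matrix has rank 3, and its Smith normal form has invariant factors (1,1,1).

Boundary ∂_2: C_2 → C_1 sends each 2-simplex [p,q,r] to [q,r] − [p,r] + [p,q]. For instance
  ∂[1,2,4] = [2,4] − [1,4] + [1,2],
  ∂[2,3,4] = [3,4] − [2,4] + [2,3].
This gives a 6×4 integer matrix of rank 3; reducing to Smith normal form yields diagonal entries (1,1,1).

Computing H_k = (kernel of ∂_k) / (image of ∂_{k+1}):

  H_0: rank C_0 − rank ∂_1 = 4 − 3 = 1, and the invariant factors of ∂_1 are all 1, so H_0 ≅ Z.
  H_1: rank ker ∂_1 − rank ∂_2 = (6 − 3) − 3 = 0, and the invariant factors of ∂_2 are all 1, so H_1 ≅ 0.
  H_2: rank ker ∂_2 − rank ∂_3 = (4 − 3) − 0 = 1, and there is no ∂_3, so H_2 ≅ Z.

As a check, the Euler characteristic is 4 − 6 + 4 = 2, which agrees with 1 − 0 + 1 = 2.

Hence the Betti numbers are b_0 = 1, b_1 = 0, b_2 = 1.

b_0 = 1, b_1 = 0, b_2 = 1.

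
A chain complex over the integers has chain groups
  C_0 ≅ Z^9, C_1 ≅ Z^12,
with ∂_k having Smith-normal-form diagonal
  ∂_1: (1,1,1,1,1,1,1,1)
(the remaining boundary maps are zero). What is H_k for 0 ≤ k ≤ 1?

H_0: b_0 = 9 − 0 − 8 = 1; torsion from ∂_1 factors > 1: none. So H_0 ≅ Z.
H_1: b_1 = 12 − 8 − 0 = 4; torsion from ∂_2 factors > 1: none. So H_1 ≅ Z^4.

H_0 ≅ Z,  H_1 ≅ Z^4.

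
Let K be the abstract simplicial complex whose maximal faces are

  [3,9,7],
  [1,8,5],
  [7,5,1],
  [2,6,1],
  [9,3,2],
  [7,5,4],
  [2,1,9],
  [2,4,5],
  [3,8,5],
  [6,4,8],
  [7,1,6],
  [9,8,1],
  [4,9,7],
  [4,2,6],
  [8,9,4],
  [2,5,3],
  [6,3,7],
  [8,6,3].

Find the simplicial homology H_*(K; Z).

H_0 = Z,  H_1 = Z^2,  H_2 = Z.

We work with the vertex ordering 1 < 2 < 3 < 4 < 5 < 6 < 7 < 8 < 9. The simplices of K, each written with vertices in increasing order, are:

  0-simplices (9): [1], [2], [3], [4], [5], [6], [7], [8], [9]
  1-simplices (27): (27 of them)
  2-simplices (18): [1,2,6], [1,2,9], [1,5,7], [1,5,8], [1,6,7], [1,8,9], [2,3,5], [2,3,9], [2,4,5], [2,4,6], [3,5,8], [3,6,7], [3,6,8], [3,7,9], [4,5,7], [4,6,8], [4,7,9], [4,8,9]

so the chain groups are C_0 ≅ Z^9, C_1 ≅ Z^27, C_2 ≅ Z^18.

Boundary ∂_1: C_1 → C_0 is given by ∂[p,q] = [q] − [p].
The 9×27 boundary matrix has rank 8 and Smith normal form diag(1,1,1,1,1,1,1,1).

The boundary map ∂_2: C_2 → C_1 acts by ∂[p,q,r] = [q,r] − [p,r] + [p,q]. For instance
  ∂[1,5,8] = [5,8] − [1,8] + [1,5],
  ∂[3,6,7] = [6,7] − [3,7] + [3,6].
The 27×18 boundary matrix has rank 17 and Smith normal form diag(1,1,1,1,1,1,1,1,1,1,1,1,1,1,1,1,1).

From H_k ≅ ker(∂_k) / im(∂_{k+1}) we obtain:

  H_0: rank C_0 − rank ∂_1 = 9 − 8 = 1, and the invariant factors of ∂_1 are all 1, so H_0 = Z.
  H_1: rank ker ∂_1 − rank ∂_2 = (27 − 8) − 17 = 2, and the invariant factors of ∂_2 are all 1, so H_1 = Z^2.
  H_2: rank ker ∂_2 − rank ∂_3 = (18 − 17) − 0 = 1, and there is no ∂_3, so H_2 = Z.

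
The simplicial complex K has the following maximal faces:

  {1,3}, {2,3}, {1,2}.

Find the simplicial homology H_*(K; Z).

H_0 = Z,  H_1 = Z.

Fix the vertex order 1 < 2 < 3 and write every simplex with vertices in increasing order. Then dim K = 1 and the simplices of K are:

  0-simplices (3): [1], [2], [3]
  1-simplices (3): [1,2], [1,3], [2,3]

so the chain groups are C_0 ≅ Z^3, C_1 ≅ Z^3.

Boundary ∂_1: C_1 → C_0 is given by ∂[p,q] = [q] − [p].
The resulting 3×3 matrix has rank 2, and its Smith normal form has invariant factors (1,1).

Now H_k = ker ∂_k / im ∂_{k+1}, so:

  H_0: rank C_0 − rank ∂_1 = 3 − 2 = 1, and the invariant factors of ∂_1 are all 1, so H_0 = Z.
  H_1: rank ker ∂_1 − rank ∂_2 = (3 − 2) − 0 = 1, and there is no ∂_2, so H_1 = Z.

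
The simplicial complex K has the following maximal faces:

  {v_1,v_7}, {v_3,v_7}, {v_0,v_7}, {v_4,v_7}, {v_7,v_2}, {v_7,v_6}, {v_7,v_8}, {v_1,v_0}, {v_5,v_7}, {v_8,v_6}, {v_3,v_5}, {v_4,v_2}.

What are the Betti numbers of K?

K has 9 vertices, 12 edges.
rank ∂_0 = 0, rank ∂_1 = 8 ⇒ b_0 = 9 − 0 − 8 = 1; all invariant factors of ∂_1 are 1 so no torsion. So H_0 ≅ Z.
rank ∂_1 = 8, rank ∂_2 = 0 ⇒ b_1 = 12 − 8 − 0 = 4. So H_1 ≅ Z^4.

b_0 = 1, b_1 = 4.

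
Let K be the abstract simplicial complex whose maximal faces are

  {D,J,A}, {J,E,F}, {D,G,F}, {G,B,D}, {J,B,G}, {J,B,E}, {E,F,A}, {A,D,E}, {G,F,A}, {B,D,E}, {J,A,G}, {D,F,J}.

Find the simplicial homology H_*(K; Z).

H_0 = Z,  H_1 = Z_2,  H_2 = 0.

K has 7 vertices, 18 edges, 12 triangles.
rank ∂_0 = 0, rank ∂_1 = 6 ⇒ b_0 = 7 − 0 − 6 = 1; all invariant factors of ∂_1 are 1 so no torsion. So H_0 = Z.
rank ∂_1 = 6, rank ∂_2 = 12 ⇒ b_1 = 18 − 6 − 12 = 0; ∂_2 has invariant factor(s) [2] giving torsion. So H_1 = Z_2.
rank ∂_2 = 12, rank ∂_3 = 0 ⇒ b_2 = 12 − 12 − 0 = 0. So H_2 = 0.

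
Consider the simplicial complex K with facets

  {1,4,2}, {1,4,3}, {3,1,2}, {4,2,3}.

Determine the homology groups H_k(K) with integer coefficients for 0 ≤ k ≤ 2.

Fix the vertex order 1 < 2 < 3 < 4 and write every simplex with vertices in increasing order. Then dim K = 2 and the simplices of K are:

  0-simplices (4): [1], [2], [3], [4]
  1-simplices (6): [1,2], [1,3], [1,4], [2,3], [2,4], [3,4]
  2-simplices (4): [1,2,3], [1,2,4], [1,3,4], [2,3,4]

giving chain groups C_0 ≅ Z^4, C_1 ≅ Z^6, C_2 ≅ Z^4.

Boundary ∂_1: C_1 → C_0 sends each edge [p,q] (with p < q) to q − p. For instance
  ∂[1,4] = [4] − [1].
The 4×6 boundary matrix has rank 3 and Smith normal form diag(1,1,1).

The boundary map ∂_2: C_2 → C_1 acts by ∂[p,q,r] = [q,r] − [p,r] + [p,q]. For instance
  ∂[1,3,4] = [3,4] − [1,4] + [1,3],
  ∂[2,3,4] = [3,4] − [2,4] + [2,3].
As a 6×4 matrix over Z this has rank 3, with invariant factors (1,1,1).

From H_k ≅ ker(∂_k) / im(∂_{k+1}) we obtain:

  H_0: rank C_0 − rank ∂_1 = 4 − 3 = 1, and the invariant factors of ∂_1 are all 1, so H_0 ≅ Z.
  H_1: rank ker ∂_1 − rank ∂_2 = (6 − 3) − 3 = 0, and the invariant factors of ∂_2 are all 1, so H_1 ≅ 0.
  H_2: rank ker ∂_2 − rank ∂_3 = (4 − 3) − 0 = 1, and there is no ∂_3, so H_2 ≅ Z.

As a check, the Euler characteristic is 4 − 6 + 4 = 2, which agrees with 1 − 0 + 1 = 2.
(K is a triangulation of the 2-sphere S^2.)

H_0 ≅ Z,  H_1 = 0,  H_2 ≅ Z.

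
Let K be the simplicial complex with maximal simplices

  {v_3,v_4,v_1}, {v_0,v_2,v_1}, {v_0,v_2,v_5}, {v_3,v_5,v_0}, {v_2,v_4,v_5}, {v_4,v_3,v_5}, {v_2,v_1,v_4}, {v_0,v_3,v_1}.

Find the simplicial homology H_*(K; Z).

We work with the vertex ordering v_0 < v_1 < v_2 < v_3 < v_4 < v_5. The simplices of K, each written with vertices in increasing order, are:

  0-simplices (6): [v_0], [v_1], [v_2], [v_3], [v_4], [v_5]
  1-simplices (12): [v_0,v_1], [v_0,v_2], [v_0,v_3], [v_0,v_5], [v_1,v_2], [v_1,v_3], [v_1,v_4], [v_2,v_4], [v_2,v_5], [v_3,v_4], [v_3,v_5], [v_4,v_5]
  2-simplices (8): [v_0,v_1,v_2], [v_0,v_1,v_3], [v_0,v_2,v_5], [v_0,v_3,v_5], [v_1,v_2,v_4], [v_1,v_3,v_4], [v_2,v_4,v_5], [v_3,v_4,v_5]

so the chain groups are C_0 ≅ Z^6, C_1 ≅ Z^12, C_2 ≅ Z^8.

The boundary map ∂_1: C_1 → C_0 maps an edge to its endpoints' difference, ∂[p,q] = q − p.
The 6×12 boundary matrix has rank 5 and Smith normal form diag(1,1,1,1,1).

The boundary map ∂_2: C_2 → C_1 acts by ∂[p,q,r] = [q,r] − [p,r] + [p,q]. For instance
  ∂[v_0,v_3,v_5] = [v_3,v_5] − [v_0,v_5] + [v_0,v_3],
  ∂[v_0,v_2,v_5] = [v_2,v_5] − [v_0,v_5] + [v_0,v_2].
The resulting 12×8 matrix has rank 7, and its Smith normal form has invariant factors (1,1,1,1,1,1,1).

Computing H_k = (kernel of ∂_k) / (image of ∂_{k+1}):

  H_0: rank C_0 − rank ∂_1 = 6 − 5 = 1, and the invariant factors of ∂_1 are all 1, so H_0 = Z.
  H_1: rank ker ∂_1 − rank ∂_2 = (12 − 5) − 7 = 0, and the invariant factors of ∂_2 are all 1, so H_1 = 0.
  H_2: rank ker ∂_2 − rank ∂_3 = (8 − 7) − 0 = 1, and there is no ∂_3, so H_2 = Z.

H_0 = Z,  H_1 = 0,  H_2 = Z.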